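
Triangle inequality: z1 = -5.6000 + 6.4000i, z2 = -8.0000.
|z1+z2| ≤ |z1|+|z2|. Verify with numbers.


|z1| = sqrt((-5.6)^2 + 6.4^2) = sqrt(72.32) = 8.5041
|z2| = sqrt((-8)^2 + 0^2) = sqrt(64) = 8.0000
z1+z2 = -13.6000 + 6.4000i
|z1+z2| = sqrt(225.92) = 15.0306
|z1|+|z2| = 8.5041 + 8.0000 = 16.5041

|z1+z2| = 15.0306 ≤ |z1|+|z2| = 16.5041 (verified)


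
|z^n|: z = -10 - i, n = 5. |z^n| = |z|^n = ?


|z| = sqrt(100+1) = sqrt(101) = 10.0499
|z^5| = |z|^5 = (sqrt(101))^5 = 101^2 * sqrt(101) = 10201*sqrt(101)

|z^5| = 10201*sqrt(101) ≈ 102518.7812


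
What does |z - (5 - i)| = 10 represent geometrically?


|z - z0| = r is a circle with center z0 and radius r.
Center = (5, -1), radius = 10

Circle with center (5, -1) and radius 10


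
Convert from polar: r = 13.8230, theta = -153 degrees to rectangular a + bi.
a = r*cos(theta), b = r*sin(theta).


a = 13.8230*cos(-153°) = 13.8230*(-0.89101) = -12.3164
b = 13.8230*sin(-153°) = 13.8230*(-0.45399) = -6.2755

-12.3164 - 6.2755i


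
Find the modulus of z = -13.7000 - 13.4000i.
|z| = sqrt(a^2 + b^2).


|z| = sqrt((-13.7)^2 + (-13.4)^2) = sqrt(187.69 + 179.56) = sqrt(367.25) = 19.1638

|z| = 19.1638


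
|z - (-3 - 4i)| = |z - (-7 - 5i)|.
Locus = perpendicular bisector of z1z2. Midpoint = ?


Equal distances means the locus is the perpendicular bisector of z1 and z2.
Midpoint = ((-3+(-7))/2, (-4+(-5))/2) = (-5.0000, -4.5000)

Perpendicular bisector through (-5.0000, -4.5000)


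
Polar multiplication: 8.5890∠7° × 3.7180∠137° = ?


r = 8.5890 * 3.7180 = 31.9339
theta = 7° + 137° = 144° = 144° (mod 360)

31.9339 cis(144°)


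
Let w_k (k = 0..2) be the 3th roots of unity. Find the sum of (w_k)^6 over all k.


The roots are w_k = w^k with w = e^(2*pi*i/3), and (w^k)^6 = (w^6)^k.
So S = 1 + u + u^2 + ... + u^(2) with u = w^6.
6 = 2*3 + 0, so 6 is a multiple of 3 and u = (w^3)^2 = 1.
Every one of the 3 terms equals 1: S = 3

S = 3


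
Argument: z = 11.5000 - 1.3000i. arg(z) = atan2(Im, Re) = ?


Re = 11.5, Im = -1.3
arg = atan2(-1.3, 11.5) = -6.4495 degrees

arg(z) = -6.4495 degrees


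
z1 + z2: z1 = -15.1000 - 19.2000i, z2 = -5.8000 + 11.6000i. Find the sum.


Real: -15.1 - 5.8 = -20.9
Imag: -19.2 + 11.6 = -7.6

-20.9000 - 7.6000i


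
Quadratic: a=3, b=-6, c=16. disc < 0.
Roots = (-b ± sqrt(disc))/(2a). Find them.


disc = (-6)^2 - 4*3*16 = 36 - 192 = -156
sqrt(|disc|) = sqrt(156) = 12.4900
Real part = 6/(2*3) = 1.0000
Imag part = 12.4900/(2*3) = 2.0817

1.0000 ± 2.0817i


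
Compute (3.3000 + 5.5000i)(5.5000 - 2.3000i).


Real = 3.3*5.5 - 5.5*(-2.3) = 18.15 - (-12.65) = 30.8
Imag = 3.3*(-2.3) + 5.5*5.5 = -7.59 + 30.25 = 22.66

30.8000 + 22.6600i


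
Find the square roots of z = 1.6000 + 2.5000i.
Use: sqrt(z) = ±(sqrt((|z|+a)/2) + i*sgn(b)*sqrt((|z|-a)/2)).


|z| = sqrt(2.56+6.25) = 2.9682
sqrt((|z|+a)/2) = sqrt((2.9682+1.6)/2) = sqrt(2.2841) = 1.5113
sqrt((|z|-a)/2) = sqrt((2.9682-1.6)/2) = sqrt(0.6841) = 0.8271

±(1.5113 + 0.8271i) i.e. 1.5113 + 0.8271i and -1.5113 - 0.8271i


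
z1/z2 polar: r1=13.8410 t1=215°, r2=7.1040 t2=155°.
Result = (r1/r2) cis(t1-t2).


r = 13.8410 / 7.1040 = 1.9483
theta = 215° - 155° = 60° = 60° (mod 360)

1.9483 cis(60°)


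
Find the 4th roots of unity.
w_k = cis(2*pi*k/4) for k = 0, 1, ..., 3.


The 4th roots of unity are cis(360k/4°) for k=0..3
Angle step = 360/4 = 90°
Primitive root: cis(90°)
Primitive root = 0 + 1.0000i

4 roots at angles: 0°, 90°, 180°, 270°


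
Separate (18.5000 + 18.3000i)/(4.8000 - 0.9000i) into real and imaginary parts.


Multiply by conjugate: (18.5000 + 18.3000i)(4.8000 + 0.9000i) / (4.8^2 + (-0.9)^2)
Numerator real = 18.5*4.8 + 18.3*(-0.9) = 72.33
Numerator imag = 18.3*4.8 - 18.5*(-0.9) = 104.49
Denominator = 23.85
Re(z) = 72.33/23.85 = 3.0327
Im(z) = 104.49/23.85 = 4.3811

Re(z) = 3.0327, Im(z) = 4.3811


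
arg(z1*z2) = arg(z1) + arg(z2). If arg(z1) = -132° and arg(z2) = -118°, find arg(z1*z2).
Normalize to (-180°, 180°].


arg(z1*z2) = -132° - 118° = -250°
Normalized to (-180°, 180°]: 110°

110°


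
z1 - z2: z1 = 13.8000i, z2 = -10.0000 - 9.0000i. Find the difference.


Real: 0 + 10 = 10
Imag: 13.8 + 9 = 22.8

10.0000 + 22.8000i


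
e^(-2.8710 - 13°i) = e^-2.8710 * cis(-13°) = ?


e^-2.8710 = 0.0566
cos(-13°) = 0.9744
sin(-13°) = -0.225
Real = 0.0566*0.9744 = 0.0552
Imag = 0.0566*(-0.225) = -0.0127

0.0552 - 0.0127i


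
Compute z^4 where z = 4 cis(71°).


r^4 = 4^4 = 256
n*theta = 4*71° = 284° = 284° (mod 360)
a = 256*cos(284°) = 61.9320
b = 256*sin(284°) = -248.3957

256 cis(284°) = 61.9320 - 248.3957i


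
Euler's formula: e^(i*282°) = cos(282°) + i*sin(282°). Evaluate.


cos(282°) = 0.2079
sin(282°) = -0.9781

e^(i*282°) = 0.2079 - 0.9781i


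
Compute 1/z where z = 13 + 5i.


|z|^2 = 169+25 = 194
1/z = (13 - 5i)/194

1/z = 0.0670 - 0.0258i


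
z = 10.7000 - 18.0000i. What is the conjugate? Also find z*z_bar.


z_bar = 10.7000 + 18.0000i
z*z_bar = 10.7^2 + (-18)^2 = 114.49 + 324 = 438.49

z_bar = 10.7000 + 18.0000i, z*z_bar = 438.49


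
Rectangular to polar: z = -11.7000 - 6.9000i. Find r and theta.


r = sqrt(136.89+47.61) = sqrt(184.5) = 13.5831
theta = atan2(-6.9, -11.7) = -149.4703 degrees

r = 13.5831, theta = -149.4703 degrees


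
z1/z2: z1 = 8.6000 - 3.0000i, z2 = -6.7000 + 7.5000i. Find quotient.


Conjugate of z2 = -6.7000 - 7.5000i
Numerator: (8.6000 - 3.0000i)(-6.7000 - 7.5000i) = -80.1200 - 44.4000i
Denominator: (-6.7)^2 + 7.5^2 = 101.14
Result = (-80.1200 - 44.4000i)/101.14

-0.7922 - 0.4390i


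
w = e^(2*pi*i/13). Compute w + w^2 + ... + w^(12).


With w = e^(2*pi*i/13), all 13 of the 13th roots of unity w^0 = 1, w, ..., w^(12) sum to 0: 1 + w + ... + w^(12) = (1 - w^13)/(1 - w) = 0 since w^13 = 1, w ≠ 1.
Removing the root 1: w + w^2 + ... + w^(12) = 0 - 1 = -1

Sum = -1


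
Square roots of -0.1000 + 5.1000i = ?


|z| = sqrt(0.01+26.01) = 5.1010
sqrt((|z|+a)/2) = sqrt((5.1010+(-0.1))/2) = sqrt(2.5005) = 1.5813
sqrt((|z|-a)/2) = sqrt((5.1010-(-0.1))/2) = sqrt(2.6005) = 1.6126

±(1.5813 + 1.6126i) i.e. 1.5813 + 1.6126i and -1.5813 - 1.6126i


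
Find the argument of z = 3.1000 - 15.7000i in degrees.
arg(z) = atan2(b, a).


Re = 3.1, Im = -15.7
arg = atan2(-15.7, 3.1) = -78.8305 degrees

arg(z) = -78.8305 degrees


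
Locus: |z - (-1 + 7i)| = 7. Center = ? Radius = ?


|z - z0| = r is a circle with center z0 and radius r.
Center = (-1, 7), radius = 7

Circle with center (-1, 7) and radius 7


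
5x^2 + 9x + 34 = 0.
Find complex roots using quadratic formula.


disc = 9^2 - 4*5*34 = 81 - 680 = -599
sqrt(|disc|) = sqrt(599) = 24.4745
Real part = -9/(2*5) = -0.9000
Imag part = 24.4745/(2*5) = 2.4474

-0.9000 ± 2.4474i


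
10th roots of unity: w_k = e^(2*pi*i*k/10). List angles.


The 10th roots of unity are cis(360k/10°) for k=0..9
Angle step = 360/10 = 36°
Primitive root: cis(36°)
Primitive root = 0.8090 + 0.5878i

10 roots at angles: 0°, 36°, 72°, 108°, 144°, 180°, 216°, 252°, 288°, 324°


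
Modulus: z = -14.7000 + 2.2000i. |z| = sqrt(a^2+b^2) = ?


|z| = sqrt((-14.7)^2 + 2.2^2) = sqrt(216.09 + 4.84) = sqrt(220.93) = 14.8637

|z| = 14.8637


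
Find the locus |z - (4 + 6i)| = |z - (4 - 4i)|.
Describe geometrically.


Equal distances means the locus is the perpendicular bisector of z1 and z2.
Midpoint = ((4+4)/2, (6+(-4))/2) = (4.0000, 1.0000)

Perpendicular bisector through (4.0000, 1.0000)


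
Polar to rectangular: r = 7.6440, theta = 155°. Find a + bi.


a = 7.6440*cos(155°) = 7.6440*(-0.9063) = -6.9278
b = 7.6440*sin(155°) = 7.6440*0.42262 = 3.2305

-6.9278 + 3.2305i


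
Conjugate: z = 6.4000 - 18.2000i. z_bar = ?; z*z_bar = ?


z_bar = 6.4000 + 18.2000i
z*z_bar = 6.4^2 + (-18.2)^2 = 40.96 + 331.24 = 372.2

z_bar = 6.4000 + 18.2000i, z*z_bar = 372.2


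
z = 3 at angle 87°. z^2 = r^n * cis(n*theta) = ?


r^2 = 3^2 = 9
n*theta = 2*87° = 174° = 174° (mod 360)
a = 9*cos(174°) = -8.9507
b = 9*sin(174°) = 0.9408

9 cis(174°) = -8.9507 + 0.9408i


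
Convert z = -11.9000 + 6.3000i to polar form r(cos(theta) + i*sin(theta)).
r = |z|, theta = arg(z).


r = sqrt(141.61+39.69) = sqrt(181.3) = 13.4648
theta = atan2(6.3, -11.9) = 152.1027 degrees

r = 13.4648, theta = 152.1027 degrees


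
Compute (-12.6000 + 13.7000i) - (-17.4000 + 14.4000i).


Real: -12.6 + 17.4 = 4.8
Imag: 13.7 - 14.4 = -0.7

4.8000 - 0.7000i


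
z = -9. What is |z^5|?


|z| = sqrt(81+0) = sqrt(81) = 9
|z^5| = |z|^5 = 9^5 = 59049

|z^5| = 59049


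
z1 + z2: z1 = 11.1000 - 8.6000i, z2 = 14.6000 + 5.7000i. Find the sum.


Real: 11.1 + 14.6 = 25.7
Imag: -8.6 + 5.7 = -2.9

25.7000 - 2.9000i


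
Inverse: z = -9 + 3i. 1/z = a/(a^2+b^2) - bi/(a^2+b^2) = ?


|z|^2 = 81+9 = 90
1/z = (-9 - 3i)/90

1/z = -0.1000 - 0.0333i


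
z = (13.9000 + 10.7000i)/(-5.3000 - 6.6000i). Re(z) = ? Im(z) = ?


Multiply by conjugate: (13.9000 + 10.7000i)(-5.3000 + 6.6000i) / ((-5.3)^2 + (-6.6)^2)
Numerator real = 13.9*(-5.3) + 10.7*(-6.6) = -144.29
Numerator imag = 10.7*(-5.3) - 13.9*(-6.6) = 35.03
Denominator = 71.65
Re(z) = -144.29/71.65 = -2.0138
Im(z) = 35.03/71.65 = 0.4889

Re(z) = -2.0138, Im(z) = 0.4889


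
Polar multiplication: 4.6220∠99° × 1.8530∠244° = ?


r = 4.6220 * 1.8530 = 8.5646
theta = 99° + 244° = 343° = 343° (mod 360)

8.5646 cis(343°)


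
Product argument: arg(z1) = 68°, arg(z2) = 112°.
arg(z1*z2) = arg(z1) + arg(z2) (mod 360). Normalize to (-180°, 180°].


arg(z1*z2) = 68° + 112° = 180°
Normalized to (-180°, 180°]: 180°

180°


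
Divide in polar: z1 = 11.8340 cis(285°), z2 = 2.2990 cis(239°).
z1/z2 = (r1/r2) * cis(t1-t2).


r = 11.8340 / 2.2990 = 5.1475
theta = 285° - 239° = 46° = 46° (mod 360)

5.1475 cis(46°)


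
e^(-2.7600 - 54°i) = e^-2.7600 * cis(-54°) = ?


e^-2.7600 = 0.0633
cos(-54°) = 0.5878
sin(-54°) = -0.809
Real = 0.0633*0.5878 = 0.0372
Imag = 0.0633*(-0.809) = -0.0512

0.0372 - 0.0512i


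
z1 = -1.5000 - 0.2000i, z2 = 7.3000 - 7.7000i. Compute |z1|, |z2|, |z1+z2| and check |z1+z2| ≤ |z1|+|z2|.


|z1| = sqrt((-1.5)^2 + (-0.2)^2) = sqrt(2.29) = 1.5133
|z2| = sqrt(7.3^2 + (-7.7)^2) = sqrt(112.58) = 10.6104
z1+z2 = 5.8000 - 7.9000i
|z1+z2| = sqrt(96.05) = 9.8005
|z1|+|z2| = 1.5133 + 10.6104 = 12.1237

|z1+z2| = 9.8005 ≤ |z1|+|z2| = 12.1237 (verified)


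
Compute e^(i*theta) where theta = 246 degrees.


cos(246°) = -0.4067
sin(246°) = -0.9135

e^(i*246°) = -0.4067 - 0.9135i


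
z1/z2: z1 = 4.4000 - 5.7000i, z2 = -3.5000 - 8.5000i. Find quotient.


Conjugate of z2 = -3.5000 + 8.5000i
Numerator: (4.4000 - 5.7000i)(-3.5000 + 8.5000i) = 33.0500 + 57.3500i
Denominator: (-3.5)^2 + (-8.5)^2 = 84.5
Result = (33.0500 + 57.3500i)/84.5

0.3911 + 0.6787i


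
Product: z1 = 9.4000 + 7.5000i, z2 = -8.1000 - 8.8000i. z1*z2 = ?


Real = 9.4*(-8.1) - 7.5*(-8.8) = -76.14 - (-66) = -10.14
Imag = 9.4*(-8.8) - (8.1)*7.5 = -82.72 - (60.75) = -143.47

-10.1400 - 143.4700i


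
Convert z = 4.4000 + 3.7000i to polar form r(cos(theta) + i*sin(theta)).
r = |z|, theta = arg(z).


r = sqrt(19.36+13.69) = sqrt(33.05) = 5.7489
theta = atan2(3.7, 4.4) = 40.0608 degrees

r = 5.7489, theta = 40.0608 degrees


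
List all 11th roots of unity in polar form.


The 11th roots of unity are cis(360k/11°) for k=0..10
Angle step = 360/11 = 32.7273°
Primitive root: cis(32.7273°)
Primitive root = 0.8413 + 0.5406i

11 roots at angles: 0°, 32.7273°, 65.4545°, 98.1818°, 130.9091°, 163.6364°, 196.3636°, 229.0909°, 261.8182°, 294.5455°, 327.2727°


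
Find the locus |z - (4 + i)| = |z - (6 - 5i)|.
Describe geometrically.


Equal distances means the locus is the perpendicular bisector of z1 and z2.
Midpoint = ((4+6)/2, (1+(-5))/2) = (5.0000, -2.0000)

Perpendicular bisector through (5.0000, -2.0000)


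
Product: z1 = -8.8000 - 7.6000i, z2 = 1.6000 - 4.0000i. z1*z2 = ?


Real = -8.8*1.6 - (-7.6)*(-4) = -14.08 - 30.4 = -44.48
Imag = -8.8*(-4) + 1.6*(-7.6) = 35.2 - (12.16) = 23.04

-44.4800 + 23.0400i


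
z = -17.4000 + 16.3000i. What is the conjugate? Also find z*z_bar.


z_bar = -17.4000 - 16.3000i
z*z_bar = (-17.4)^2 + 16.3^2 = 302.76 + 265.69 = 568.45

z_bar = -17.4000 - 16.3000i, z*z_bar = 568.45


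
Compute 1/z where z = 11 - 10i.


|z|^2 = 121+100 = 221
1/z = (11 + 10i)/221

1/z = 0.0498 + 0.0452i


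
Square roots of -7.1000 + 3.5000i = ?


|z| = sqrt(50.41+12.25) = 7.9158
sqrt((|z|+a)/2) = sqrt((7.9158+(-7.1))/2) = sqrt(0.4079) = 0.6387
sqrt((|z|-a)/2) = sqrt((7.9158-(-7.1))/2) = sqrt(7.5079) = 2.7401

±(0.6387 + 2.7401i) i.e. 0.6387 + 2.7401i and -0.6387 - 2.7401i


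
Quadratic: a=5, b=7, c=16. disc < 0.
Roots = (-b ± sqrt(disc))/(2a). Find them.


disc = 7^2 - 4*5*16 = 49 - 320 = -271
sqrt(|disc|) = sqrt(271) = 16.4621
Real part = -7/(2*5) = -0.7000
Imag part = 16.4621/(2*5) = 1.6462

-0.7000 ± 1.6462i


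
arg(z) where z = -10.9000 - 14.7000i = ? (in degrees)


Re = -10.9, Im = -14.7
arg = atan2(-14.7, -10.9) = -126.5568 degrees

arg(z) = -126.5568 degrees


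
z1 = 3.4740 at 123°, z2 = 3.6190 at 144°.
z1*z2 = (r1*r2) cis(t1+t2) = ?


r = 3.4740 * 3.6190 = 12.5724
theta = 123° + 144° = 267° = 267° (mod 360)

12.5724 cis(267°)


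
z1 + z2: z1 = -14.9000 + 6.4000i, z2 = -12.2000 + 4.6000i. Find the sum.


Real: -14.9 - 12.2 = -27.1
Imag: 6.4 + 4.6 = 11

-27.1000 + 11.0000i


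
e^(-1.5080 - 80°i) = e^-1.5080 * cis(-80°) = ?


e^-1.5080 = 0.2214
cos(-80°) = 0.1736
sin(-80°) = -0.9848
Real = 0.2214*0.1736 = 0.0384
Imag = 0.2214*(-0.9848) = -0.2180

0.0384 - 0.2180i


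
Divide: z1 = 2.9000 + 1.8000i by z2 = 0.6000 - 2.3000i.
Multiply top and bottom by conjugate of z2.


Conjugate of z2 = 0.6000 + 2.3000i
Numerator: (2.9000 + 1.8000i)(0.6000 + 2.3000i) = -2.4000 + 7.7500i
Denominator: 0.6^2 + (-2.3)^2 = 5.65
Result = (-2.4000 + 7.7500i)/5.65

-0.4248 + 1.3717i


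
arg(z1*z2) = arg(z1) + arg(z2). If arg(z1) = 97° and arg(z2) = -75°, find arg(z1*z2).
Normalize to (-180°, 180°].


arg(z1*z2) = 97° - 75° = 22°
Normalized to (-180°, 180°]: 22°

22°


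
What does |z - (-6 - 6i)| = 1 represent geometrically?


|z - z0| = r is a circle with center z0 and radius r.
Center = (-6, -6), radius = 1

Circle with center (-6, -6) and radius 1


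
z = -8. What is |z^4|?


|z| = sqrt(64+0) = sqrt(64) = 8
|z^4| = |z|^4 = 8^4 = 4096

|z^4| = 4096


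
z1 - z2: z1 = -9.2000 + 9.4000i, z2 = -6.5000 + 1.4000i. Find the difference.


Real: -9.2 + 6.5 = -2.7
Imag: 9.4 - 1.4 = 8

-2.7000 + 8.0000i


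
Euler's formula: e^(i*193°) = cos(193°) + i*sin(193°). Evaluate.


cos(193°) = -0.9744
sin(193°) = -0.2250

e^(i*193°) = -0.9744 - 0.2250i


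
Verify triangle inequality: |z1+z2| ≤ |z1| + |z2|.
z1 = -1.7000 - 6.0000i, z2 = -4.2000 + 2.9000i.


|z1| = sqrt((-1.7)^2 + (-6)^2) = sqrt(38.89) = 6.2362
|z2| = sqrt((-4.2)^2 + 2.9^2) = sqrt(26.05) = 5.1039
z1+z2 = -5.9000 - 3.1000i
|z1+z2| = sqrt(44.42) = 6.6648
|z1|+|z2| = 6.2362 + 5.1039 = 11.3401

|z1+z2| = 6.6648 ≤ |z1|+|z2| = 11.3401 (verified)


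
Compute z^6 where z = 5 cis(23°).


r^6 = 5^6 = 15625
n*theta = 6*23° = 138° = 138° (mod 360)
a = 15625*cos(138°) = -11611.6379
b = 15625*sin(138°) = 10455.1657

15625 cis(138°) = -11611.6379 + 10455.1657i


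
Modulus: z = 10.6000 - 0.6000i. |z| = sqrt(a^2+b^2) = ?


|z| = sqrt(10.6^2 + (-0.6)^2) = sqrt(112.36 + 0.36) = sqrt(112.72) = 10.6170

|z| = 10.6170


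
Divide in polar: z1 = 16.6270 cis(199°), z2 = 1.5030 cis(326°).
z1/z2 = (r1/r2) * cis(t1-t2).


r = 16.6270 / 1.5030 = 11.0625
theta = 199° - 326° = -127° = 233° (mod 360)

11.0625 cis(233°)


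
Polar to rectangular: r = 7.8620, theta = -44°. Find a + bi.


a = 7.8620*cos(-44°) = 7.8620*0.7193398 = 5.6554
b = 7.8620*sin(-44°) = 7.8620*(-0.69466) = -5.4614

5.6554 - 5.4614i


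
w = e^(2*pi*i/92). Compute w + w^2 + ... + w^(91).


With w = e^(2*pi*i/92), all 92 of the 92th roots of unity w^0 = 1, w, ..., w^(91) sum to 0: 1 + w + ... + w^(91) = (1 - w^92)/(1 - w) = 0 since w^92 = 1, w ≠ 1.
Removing the root 1: w + w^2 + ... + w^(91) = 0 - 1 = -1

Sum = -1


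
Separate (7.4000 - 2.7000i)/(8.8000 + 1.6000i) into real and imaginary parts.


Multiply by conjugate: (7.4000 - 2.7000i)(8.8000 - 1.6000i) / (8.8^2 + 1.6^2)
Numerator real = 7.4*8.8 - (2.7)*1.6 = 60.8
Numerator imag = -2.7*8.8 - 7.4*1.6 = -35.6
Denominator = 80
Re(z) = 60.8/80 = 0.7600
Im(z) = -35.6/80 = -0.4450

Re(z) = 0.7600, Im(z) = -0.4450


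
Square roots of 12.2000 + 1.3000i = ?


|z| = sqrt(148.84+1.69) = 12.2691
sqrt((|z|+a)/2) = sqrt((12.2691+12.2)/2) = sqrt(12.2345) = 3.4978
sqrt((|z|-a)/2) = sqrt((12.2691-12.2)/2) = sqrt(0.0345) = 0.1858

±(3.4978 + 0.1858i) i.e. 3.4978 + 0.1858i and -3.4978 - 0.1858i


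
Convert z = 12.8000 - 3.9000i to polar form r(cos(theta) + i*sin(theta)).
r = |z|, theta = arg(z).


r = sqrt(163.84+15.21) = sqrt(179.05) = 13.3810
theta = atan2(-3.9, 12.8) = -16.9453 degrees

r = 13.3810, theta = -16.9453 degrees


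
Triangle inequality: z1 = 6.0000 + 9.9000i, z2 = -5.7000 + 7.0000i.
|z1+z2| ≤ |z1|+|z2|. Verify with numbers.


|z1| = sqrt(6^2 + 9.9^2) = sqrt(134.01) = 11.5763
|z2| = sqrt((-5.7)^2 + 7^2) = sqrt(81.49) = 9.0272
z1+z2 = 0.3000 + 16.9000i
|z1+z2| = sqrt(285.7) = 16.9027
|z1|+|z2| = 11.5763 + 9.0272 = 20.6035

|z1+z2| = 16.9027 ≤ |z1|+|z2| = 20.6035 (verified)


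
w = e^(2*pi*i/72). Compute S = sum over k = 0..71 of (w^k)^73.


The roots are w_k = w^k with w = e^(2*pi*i/72), and (w^k)^73 = (w^73)^k.
So S = 1 + u + u^2 + ... + u^(71) with u = w^73.
73 = 1*72 + 1, so 73 is not a multiple of 72: u = (w^72)^1 * w^1 = w^1 ≠ 1 (w is a primitive 72th root), while u^72 = (w^72)^73 = 1.
Geometric series: S = (1 - u^72)/(1 - u) = (1 - 1)/(1 - u) = 0

S = 0


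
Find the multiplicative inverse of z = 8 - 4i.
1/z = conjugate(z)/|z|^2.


|z|^2 = 64+16 = 80
1/z = (8 + 4i)/80

1/z = 0.1000 + 0.0500i


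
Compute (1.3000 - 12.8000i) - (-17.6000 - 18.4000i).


Real: 1.3 + 17.6 = 18.9
Imag: -12.8 + 18.4 = 5.6

18.9000 + 5.6000i


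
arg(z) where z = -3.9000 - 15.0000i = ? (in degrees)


Re = -3.9, Im = -15
arg = atan2(-15, -3.9) = -104.5742 degrees

arg(z) = -104.5742 degrees


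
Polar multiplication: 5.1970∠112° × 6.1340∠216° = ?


r = 5.1970 * 6.1340 = 31.8784
theta = 112° + 216° = 328° = 328° (mod 360)

31.8784 cis(328°)


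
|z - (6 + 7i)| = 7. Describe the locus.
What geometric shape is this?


|z - z0| = r is a circle with center z0 and radius r.
Center = (6, 7), radius = 7

Circle with center (6, 7) and radius 7


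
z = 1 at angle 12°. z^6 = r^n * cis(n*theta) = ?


r^6 = 1^6 = 1
n*theta = 6*12° = 72° = 72° (mod 360)
a = 1*cos(72°) = 0.3090
b = 1*sin(72°) = 0.9511

1 cis(72°) = 0.3090 + 0.9511i


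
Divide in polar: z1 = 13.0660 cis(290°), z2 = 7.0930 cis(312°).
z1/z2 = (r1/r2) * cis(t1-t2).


r = 13.0660 / 7.0930 = 1.8421
theta = 290° - 312° = -22° = 338° (mod 360)

1.8421 cis(338°)


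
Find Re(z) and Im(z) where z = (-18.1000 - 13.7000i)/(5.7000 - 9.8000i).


Multiply by conjugate: (-18.1000 - 13.7000i)(5.7000 + 9.8000i) / (5.7^2 + (-9.8)^2)
Numerator real = -18.1*5.7 - (13.7)*(-9.8) = 31.09
Numerator imag = -13.7*5.7 - (-18.1)*(-9.8) = -255.47
Denominator = 128.53
Re(z) = 31.09/128.53 = 0.2419
Im(z) = -255.47/128.53 = -1.9876

Re(z) = 0.2419, Im(z) = -1.9876


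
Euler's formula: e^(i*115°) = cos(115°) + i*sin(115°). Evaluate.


cos(115°) = -0.4226
sin(115°) = 0.9063

e^(i*115°) = -0.4226 + 0.9063i


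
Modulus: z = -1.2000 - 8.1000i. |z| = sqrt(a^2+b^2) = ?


|z| = sqrt((-1.2)^2 + (-8.1)^2) = sqrt(1.44 + 65.61) = sqrt(67.05) = 8.1884

|z| = 8.1884


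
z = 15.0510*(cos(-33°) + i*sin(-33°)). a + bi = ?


a = 15.0510*cos(-33°) = 15.0510*0.83867 = 12.6228
b = 15.0510*sin(-33°) = 15.0510*(-0.54464) = -8.1974

12.6228 - 8.1974i


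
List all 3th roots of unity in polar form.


The 3th roots of unity are cis(360k/3°) for k=0..2
Angle step = 360/3 = 120°
Primitive root: cis(120°)
Primitive root = -0.5000 + 0.8660i

3 roots at angles: 0°, 120°, 240°


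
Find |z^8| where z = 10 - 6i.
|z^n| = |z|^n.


|z| = sqrt(100+36) = sqrt(136) = 11.6619
|z^8| = |z|^8 = (sqrt(136))^8 = 136^4 = 342102016

|z^8| = 342102016


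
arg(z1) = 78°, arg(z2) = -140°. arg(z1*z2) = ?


arg(z1*z2) = 78° - 140° = -62°
Normalized to (-180°, 180°]: -62°

-62°


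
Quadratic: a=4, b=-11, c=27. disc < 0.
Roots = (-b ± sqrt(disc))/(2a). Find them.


disc = (-11)^2 - 4*4*27 = 121 - 432 = -311
sqrt(|disc|) = sqrt(311) = 17.6352
Real part = 11/(2*4) = 1.3750
Imag part = 17.6352/(2*4) = 2.2044

1.3750 ± 2.2044i


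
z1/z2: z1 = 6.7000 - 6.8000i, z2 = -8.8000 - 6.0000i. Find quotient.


Conjugate of z2 = -8.8000 + 6.0000i
Numerator: (6.7000 - 6.8000i)(-8.8000 + 6.0000i) = -18.1600 + 100.0400i
Denominator: (-8.8)^2 + (-6)^2 = 113.44
Result = (-18.1600 + 100.0400i)/113.44

-0.1601 + 0.8819i


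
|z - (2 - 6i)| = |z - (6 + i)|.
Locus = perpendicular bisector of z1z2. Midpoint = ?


Equal distances means the locus is the perpendicular bisector of z1 and z2.
Midpoint = ((2+6)/2, (-6+1)/2) = (4.0000, -2.5000)

Perpendicular bisector through (4.0000, -2.5000)


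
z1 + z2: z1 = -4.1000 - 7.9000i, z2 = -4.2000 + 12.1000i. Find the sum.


Real: -4.1 - 4.2 = -8.3
Imag: -7.9 + 12.1 = 4.2

-8.3000 + 4.2000i


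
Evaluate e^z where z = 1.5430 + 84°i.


e^1.5430 = 4.6786
cos(84°) = 0.104528
sin(84°) = 0.99452
Real = 4.6786*0.104528 = 0.4890
Imag = 4.6786*0.99452 = 4.6530

0.4890 + 4.6530i


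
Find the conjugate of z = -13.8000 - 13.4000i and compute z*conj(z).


z_bar = -13.8000 + 13.4000i
z*z_bar = (-13.8)^2 + (-13.4)^2 = 190.44 + 179.56 = 370

z_bar = -13.8000 + 13.4000i, z*z_bar = 370


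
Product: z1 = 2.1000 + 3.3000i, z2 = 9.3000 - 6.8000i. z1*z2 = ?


Real = 2.1*9.3 - 3.3*(-6.8) = 19.53 - (-22.44) = 41.97
Imag = 2.1*(-6.8) + 9.3*3.3 = -14.28 + 30.69 = 16.41

41.9700 + 16.4100i


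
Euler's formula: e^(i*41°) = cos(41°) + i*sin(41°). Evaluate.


cos(41°) = 0.7547
sin(41°) = 0.6561

e^(i*41°) = 0.7547 + 0.6561i


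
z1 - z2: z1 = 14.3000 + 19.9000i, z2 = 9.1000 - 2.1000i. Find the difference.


Real: 14.3 - 9.1 = 5.2
Imag: 19.9 + 2.1 = 22

5.2000 + 22.0000i


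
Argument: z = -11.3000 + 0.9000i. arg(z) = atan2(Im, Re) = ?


Re = -11.3, Im = 0.9
arg = atan2(0.9, -11.3) = 175.4462 degrees

arg(z) = 175.4462 degrees


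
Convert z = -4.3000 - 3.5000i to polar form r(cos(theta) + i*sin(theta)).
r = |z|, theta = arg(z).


r = sqrt(18.49+12.25) = sqrt(30.74) = 5.5444
theta = atan2(-3.5, -4.3) = -140.8560 degrees

r = 5.5444, theta = -140.8560 degrees


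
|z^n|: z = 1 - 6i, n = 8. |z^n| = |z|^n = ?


|z| = sqrt(1+36) = sqrt(37) = 6.0828
|z^8| = |z|^8 = (sqrt(37))^8 = 37^4 = 1874161

|z^8| = 1874161


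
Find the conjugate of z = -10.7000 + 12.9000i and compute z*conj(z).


z_bar = -10.7000 - 12.9000i
z*z_bar = (-10.7)^2 + 12.9^2 = 114.49 + 166.41 = 280.9

z_bar = -10.7000 - 12.9000i, z*z_bar = 280.9


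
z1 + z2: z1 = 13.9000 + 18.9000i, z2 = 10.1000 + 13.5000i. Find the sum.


Real: 13.9 + 10.1 = 24
Imag: 18.9 + 13.5 = 32.4

24.0000 + 32.4000i


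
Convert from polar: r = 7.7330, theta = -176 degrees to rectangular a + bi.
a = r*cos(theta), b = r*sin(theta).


a = 7.7330*cos(-176°) = 7.7330*(-0.997564) = -7.7142
b = 7.7330*sin(-176°) = 7.7330*(-0.069756) = -0.5394

-7.7142 - 0.5394i


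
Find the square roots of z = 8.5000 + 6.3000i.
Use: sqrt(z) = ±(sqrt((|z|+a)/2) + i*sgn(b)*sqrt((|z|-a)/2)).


|z| = sqrt(72.25+39.69) = 10.5802
sqrt((|z|+a)/2) = sqrt((10.5802+8.5)/2) = sqrt(9.5401) = 3.0887
sqrt((|z|-a)/2) = sqrt((10.5802-8.5)/2) = sqrt(1.0401) = 1.0198

±(3.0887 + 1.0198i) i.e. 3.0887 + 1.0198i and -3.0887 - 1.0198i


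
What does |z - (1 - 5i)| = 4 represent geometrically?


|z - z0| = r is a circle with center z0 and radius r.
Center = (1, -5), radius = 4

Circle with center (1, -5) and radius 4


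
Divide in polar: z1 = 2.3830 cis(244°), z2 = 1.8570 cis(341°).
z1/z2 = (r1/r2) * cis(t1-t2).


r = 2.3830 / 1.8570 = 1.2833
theta = 244° - 341° = -97° = 263° (mod 360)

1.2833 cis(263°)


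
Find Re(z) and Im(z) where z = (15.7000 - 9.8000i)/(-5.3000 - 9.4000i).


Multiply by conjugate: (15.7000 - 9.8000i)(-5.3000 + 9.4000i) / ((-5.3)^2 + (-9.4)^2)
Numerator real = 15.7*(-5.3) - (9.8)*(-9.4) = 8.91
Numerator imag = -9.8*(-5.3) - 15.7*(-9.4) = 199.52
Denominator = 116.45
Re(z) = 8.91/116.45 = 0.0765
Im(z) = 199.52/116.45 = 1.7134

Re(z) = 0.0765, Im(z) = 1.7134


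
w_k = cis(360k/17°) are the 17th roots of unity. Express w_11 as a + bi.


Angle = 360*11/17 = 232.9412°
a = cos(232.9412°) = -0.6026
b = sin(232.9412°) = -0.7980

-0.6026 - 0.7980i


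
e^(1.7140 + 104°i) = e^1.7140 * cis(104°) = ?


e^1.7140 = 5.5511
cos(104°) = -0.24192
sin(104°) = 0.9703
Real = 5.5511*(-0.24192) = -1.3429
Imag = 5.5511*0.9703 = 5.3862

-1.3429 + 5.3862i


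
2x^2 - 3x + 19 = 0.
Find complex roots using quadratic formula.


disc = (-3)^2 - 4*2*19 = 9 - 152 = -143
sqrt(|disc|) = sqrt(143) = 11.9583
Real part = 3/(2*2) = 0.7500
Imag part = 11.9583/(2*2) = 2.9896

0.7500 ± 2.9896i


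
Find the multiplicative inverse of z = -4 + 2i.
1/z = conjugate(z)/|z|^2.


|z|^2 = 16+4 = 20
1/z = (-4 - 2i)/20

1/z = -0.2000 - 0.1000i


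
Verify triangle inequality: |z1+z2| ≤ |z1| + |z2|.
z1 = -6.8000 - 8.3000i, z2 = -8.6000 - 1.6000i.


|z1| = sqrt((-6.8)^2 + (-8.3)^2) = sqrt(115.13) = 10.7299
|z2| = sqrt((-8.6)^2 + (-1.6)^2) = sqrt(76.52) = 8.7476
z1+z2 = -15.4000 - 9.9000i
|z1+z2| = sqrt(335.17) = 18.3076
|z1|+|z2| = 10.7299 + 8.7476 = 19.4775

|z1+z2| = 18.3076 ≤ |z1|+|z2| = 19.4775 (verified)


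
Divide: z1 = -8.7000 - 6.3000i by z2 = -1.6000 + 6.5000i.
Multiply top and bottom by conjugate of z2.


Conjugate of z2 = -1.6000 - 6.5000i
Numerator: (-8.7000 - 6.3000i)(-1.6000 - 6.5000i) = -27.0300 + 66.6300i
Denominator: (-1.6)^2 + 6.5^2 = 44.81
Result = (-27.0300 + 66.6300i)/44.81

-0.6032 + 1.4869i


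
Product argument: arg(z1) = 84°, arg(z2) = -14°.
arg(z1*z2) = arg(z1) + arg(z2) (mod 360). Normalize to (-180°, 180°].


arg(z1*z2) = 84° - 14° = 70°
Normalized to (-180°, 180°]: 70°

70°


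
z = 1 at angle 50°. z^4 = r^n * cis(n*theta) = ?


r^4 = 1^4 = 1
n*theta = 4*50° = 200° = 200° (mod 360)
a = 1*cos(200°) = -0.9397
b = 1*sin(200°) = -0.3420

1 cis(200°) = -0.9397 - 0.3420i


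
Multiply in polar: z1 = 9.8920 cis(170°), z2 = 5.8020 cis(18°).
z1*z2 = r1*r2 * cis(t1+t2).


r = 9.8920 * 5.8020 = 57.3934
theta = 170° + 18° = 188° = 188° (mod 360)

57.3934 cis(188°)


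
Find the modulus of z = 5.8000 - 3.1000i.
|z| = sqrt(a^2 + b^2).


|z| = sqrt(5.8^2 + (-3.1)^2) = sqrt(33.64 + 9.61) = sqrt(43.25) = 6.5765

|z| = 6.5765


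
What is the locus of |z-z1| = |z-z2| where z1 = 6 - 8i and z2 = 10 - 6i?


Equal distances means the locus is the perpendicular bisector of z1 and z2.
Midpoint = ((6+10)/2, (-8+(-6))/2) = (8.0000, -7.0000)

Perpendicular bisector through (8.0000, -7.0000)


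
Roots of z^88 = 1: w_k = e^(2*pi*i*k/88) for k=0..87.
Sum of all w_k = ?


The sum of all 88th roots of unity is 0.
Geometric series: (1 - w^88)/(1 - w) = (1-1)/(1-w) = 0 since w^88 = 1, w ≠ 1.
Alternatively: coefficient of z^87 in z^88 - 1 is 0.

0


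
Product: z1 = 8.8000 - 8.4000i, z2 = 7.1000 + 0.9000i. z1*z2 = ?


Real = 8.8*7.1 - (-8.4)*0.9 = 62.48 - (-7.56) = 70.04
Imag = 8.8*0.9 + 7.1*(-8.4) = 7.92 - (59.64) = -51.72

70.0400 - 51.7200i


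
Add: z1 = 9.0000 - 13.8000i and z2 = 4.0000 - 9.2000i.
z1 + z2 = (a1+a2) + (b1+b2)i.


Real: 9 + 4 = 13
Imag: -13.8 - 9.2 = -23

13.0000 - 23.0000i


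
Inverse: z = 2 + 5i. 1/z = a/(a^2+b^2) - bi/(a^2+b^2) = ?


|z|^2 = 4+25 = 29
1/z = (2 - 5i)/29

1/z = 0.0690 - 0.1724i


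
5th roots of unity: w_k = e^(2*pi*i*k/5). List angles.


The 5th roots of unity are cis(360k/5°) for k=0..4
Angle step = 360/5 = 72°
Primitive root: cis(72°)
Primitive root = 0.3090 + 0.9511i

5 roots at angles: 0°, 72°, 144°, 216°, 288°


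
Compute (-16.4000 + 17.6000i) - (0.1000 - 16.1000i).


Real: -16.4 - 0.1 = -16.5
Imag: 17.6 + 16.1 = 33.7

-16.5000 + 33.7000i


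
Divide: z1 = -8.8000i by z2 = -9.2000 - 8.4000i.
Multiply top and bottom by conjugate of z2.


Conjugate of z2 = -9.2000 + 8.4000i
Numerator: (-8.8000i)(-9.2000 + 8.4000i) = 73.9200 + 80.9600i
Denominator: (-9.2)^2 + (-8.4)^2 = 155.2
Result = (73.9200 + 80.9600i)/155.2

0.4763 + 0.5216i


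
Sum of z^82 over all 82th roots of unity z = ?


The roots are w_k = w^k with w = e^(2*pi*i/82), and (w^k)^82 = (w^82)^k.
So S = 1 + u + u^2 + ... + u^(81) with u = w^82.
82 = 1*82 + 0, so 82 is a multiple of 82 and u = (w^82)^1 = 1.
Every one of the 82 terms equals 1: S = 82

S = 82


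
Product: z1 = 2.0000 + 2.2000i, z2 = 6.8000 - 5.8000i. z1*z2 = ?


Real = 2*6.8 - 2.2*(-5.8) = 13.6 - (-12.76) = 26.36
Imag = 2*(-5.8) + 6.8*2.2 = -11.6 + 14.96 = 3.36

26.3600 + 3.3600i


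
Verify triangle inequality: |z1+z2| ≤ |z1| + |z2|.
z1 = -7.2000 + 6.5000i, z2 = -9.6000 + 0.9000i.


|z1| = sqrt((-7.2)^2 + 6.5^2) = sqrt(94.09) = 9.7000
|z2| = sqrt((-9.6)^2 + 0.9^2) = sqrt(92.97) = 9.6421
z1+z2 = -16.8000 + 7.4000i
|z1+z2| = sqrt(337) = 18.3576
|z1|+|z2| = 9.7000 + 9.6421 = 19.3421

|z1+z2| = 18.3576 ≤ |z1|+|z2| = 19.3421 (verified)


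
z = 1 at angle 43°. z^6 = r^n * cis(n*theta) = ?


r^6 = 1^6 = 1
n*theta = 6*43° = 258° = 258° (mod 360)
a = 1*cos(258°) = -0.2079
b = 1*sin(258°) = -0.9781

1 cis(258°) = -0.2079 - 0.9781i


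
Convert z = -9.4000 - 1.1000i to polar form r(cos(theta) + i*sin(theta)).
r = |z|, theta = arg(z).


r = sqrt(88.36+1.21) = sqrt(89.57) = 9.4641
theta = atan2(-1.1, -9.4) = -173.3255 degrees

r = 9.4641, theta = -173.3255 degrees


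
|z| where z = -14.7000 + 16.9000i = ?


|z| = sqrt((-14.7)^2 + 16.9^2) = sqrt(216.09 + 285.61) = sqrt(501.7) = 22.3987

|z| = 22.3987


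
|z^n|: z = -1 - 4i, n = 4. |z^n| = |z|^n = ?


|z| = sqrt(1+16) = sqrt(17) = 4.1231
|z^4| = |z|^4 = (sqrt(17))^4 = 17^2 = 289

|z^4| = 289


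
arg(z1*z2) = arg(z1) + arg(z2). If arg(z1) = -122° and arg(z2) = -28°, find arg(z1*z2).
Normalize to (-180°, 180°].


arg(z1*z2) = -122° - 28° = -150°
Normalized to (-180°, 180°]: -150°

-150°


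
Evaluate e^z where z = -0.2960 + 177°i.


e^-0.2960 = 0.7438
cos(177°) = -0.9986
sin(177°) = 0.0523
Real = 0.7438*(-0.9986) = -0.7428
Imag = 0.7438*0.0523 = 0.0389

-0.7428 + 0.0389i


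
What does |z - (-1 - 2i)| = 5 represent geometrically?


|z - z0| = r is a circle with center z0 and radius r.
Center = (-1, -2), radius = 5

Circle with center (-1, -2) and radius 5


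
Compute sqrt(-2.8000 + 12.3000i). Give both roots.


|z| = sqrt(7.84+151.29) = 12.6147
sqrt((|z|+a)/2) = sqrt((12.6147+(-2.8))/2) = sqrt(4.9073) = 2.2153
sqrt((|z|-a)/2) = sqrt((12.6147-(-2.8))/2) = sqrt(7.7073) = 2.7762

±(2.2153 + 2.7762i) i.e. 2.2153 + 2.7762i and -2.2153 - 2.7762i


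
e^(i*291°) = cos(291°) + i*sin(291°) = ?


cos(291°) = 0.3584
sin(291°) = -0.9336

e^(i*291°) = 0.3584 - 0.9336i


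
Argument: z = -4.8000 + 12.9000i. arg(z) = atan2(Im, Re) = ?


Re = -4.8, Im = 12.9
arg = atan2(12.9, -4.8) = 110.4099 degrees

arg(z) = 110.4099 degrees


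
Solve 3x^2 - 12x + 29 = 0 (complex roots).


disc = (-12)^2 - 4*3*29 = 144 - 348 = -204
sqrt(|disc|) = sqrt(204) = 14.2829
Real part = 12/(2*3) = 2.0000
Imag part = 14.2829/(2*3) = 2.3805

2.0000 ± 2.3805i


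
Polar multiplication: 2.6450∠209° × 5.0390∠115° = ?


r = 2.6450 * 5.0390 = 13.3282
theta = 209° + 115° = 324° = 324° (mod 360)

13.3282 cis(324°)


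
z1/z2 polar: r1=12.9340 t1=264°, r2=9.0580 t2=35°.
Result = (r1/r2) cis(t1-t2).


r = 12.9340 / 9.0580 = 1.4279
theta = 264° - 35° = 229° = 229° (mod 360)

1.4279 cis(229°)


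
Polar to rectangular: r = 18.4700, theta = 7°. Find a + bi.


a = 18.4700*cos(7°) = 18.4700*0.992546 = 18.3323
b = 18.4700*sin(7°) = 18.4700*0.12187 = 2.2509

18.3323 + 2.2509i


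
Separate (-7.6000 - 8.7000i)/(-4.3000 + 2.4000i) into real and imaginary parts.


Multiply by conjugate: (-7.6000 - 8.7000i)(-4.3000 - 2.4000i) / ((-4.3)^2 + 2.4^2)
Numerator real = -7.6*(-4.3) - (8.7)*2.4 = 11.8
Numerator imag = -8.7*(-4.3) - (-7.6)*2.4 = 55.65
Denominator = 24.25
Re(z) = 11.8/24.25 = 0.4866
Im(z) = 55.65/24.25 = 2.2948

Re(z) = 0.4866, Im(z) = 2.2948


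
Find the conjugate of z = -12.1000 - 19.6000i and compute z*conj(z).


z_bar = -12.1000 + 19.6000i
z*z_bar = (-12.1)^2 + (-19.6)^2 = 146.41 + 384.16 = 530.57

z_bar = -12.1000 + 19.6000i, z*z_bar = 530.57


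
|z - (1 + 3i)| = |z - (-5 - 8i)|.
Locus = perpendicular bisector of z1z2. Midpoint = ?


Equal distances means the locus is the perpendicular bisector of z1 and z2.
Midpoint = ((1+(-5))/2, (3+(-8))/2) = (-2.0000, -2.5000)

Perpendicular bisector through (-2.0000, -2.5000)


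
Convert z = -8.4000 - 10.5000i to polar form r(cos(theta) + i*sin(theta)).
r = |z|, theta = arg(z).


r = sqrt(70.56+110.25) = sqrt(180.81) = 13.4466
theta = atan2(-10.5, -8.4) = -128.6598 degrees

r = 13.4466, theta = -128.6598 degrees


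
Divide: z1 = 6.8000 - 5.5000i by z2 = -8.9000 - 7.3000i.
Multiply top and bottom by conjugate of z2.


Conjugate of z2 = -8.9000 + 7.3000i
Numerator: (6.8000 - 5.5000i)(-8.9000 + 7.3000i) = -20.3700 + 98.5900i
Denominator: (-8.9)^2 + (-7.3)^2 = 132.5
Result = (-20.3700 + 98.5900i)/132.5

-0.1537 + 0.7441i


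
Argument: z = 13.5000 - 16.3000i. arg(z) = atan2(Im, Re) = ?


Re = 13.5, Im = -16.3
arg = atan2(-16.3, 13.5) = -50.3677 degrees

arg(z) = -50.3677 degrees


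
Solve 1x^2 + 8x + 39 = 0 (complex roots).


disc = 8^2 - 4*1*39 = 64 - 156 = -92
sqrt(|disc|) = sqrt(92) = 9.5917
Real part = -8/(2*1) = -4.0000
Imag part = 9.5917/(2*1) = 4.7958

-4.0000 ± 4.7958i


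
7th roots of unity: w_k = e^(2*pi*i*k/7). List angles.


The 7th roots of unity are cis(360k/7°) for k=0..6
Angle step = 360/7 = 51.4286°
Primitive root: cis(51.4286°)
Primitive root = 0.6235 + 0.7818i

7 roots at angles: 0°, 51.4286°, 102.8571°, 154.2857°, 205.7143°, 257.1429°, 308.5714°


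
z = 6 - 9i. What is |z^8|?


|z| = sqrt(36+81) = sqrt(117) = 10.8167
|z^8| = |z|^8 = (sqrt(117))^8 = 117^4 = 187388721

|z^8| = 187388721


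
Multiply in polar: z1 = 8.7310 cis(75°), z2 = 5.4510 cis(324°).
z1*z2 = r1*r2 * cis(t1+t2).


r = 8.7310 * 5.4510 = 47.5927
theta = 75° + 324° = 399° = 39° (mod 360)

47.5927 cis(39°)


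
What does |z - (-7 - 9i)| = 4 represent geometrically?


|z - z0| = r is a circle with center z0 and radius r.
Center = (-7, -9), radius = 4

Circle with center (-7, -9) and radius 4


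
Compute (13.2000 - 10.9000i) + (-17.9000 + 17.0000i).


Real: 13.2 - 17.9 = -4.7
Imag: -10.9 + 17 = 6.1

-4.7000 + 6.1000i


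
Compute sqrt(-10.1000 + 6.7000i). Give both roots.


|z| = sqrt(102.01+44.89) = 12.1202
sqrt((|z|+a)/2) = sqrt((12.1202+(-10.1))/2) = sqrt(1.0101) = 1.0050
sqrt((|z|-a)/2) = sqrt((12.1202-(-10.1))/2) = sqrt(11.1101) = 3.3332

±(1.0050 + 3.3332i) i.e. 1.0050 + 3.3332i and -1.0050 - 3.3332i


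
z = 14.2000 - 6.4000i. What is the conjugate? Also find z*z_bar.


z_bar = 14.2000 + 6.4000i
z*z_bar = 14.2^2 + (-6.4)^2 = 201.64 + 40.96 = 242.6

z_bar = 14.2000 + 6.4000i, z*z_bar = 242.6


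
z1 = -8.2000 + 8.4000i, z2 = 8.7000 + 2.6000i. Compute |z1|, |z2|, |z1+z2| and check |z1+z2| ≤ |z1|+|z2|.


|z1| = sqrt((-8.2)^2 + 8.4^2) = sqrt(137.8) = 11.7388
|z2| = sqrt(8.7^2 + 2.6^2) = sqrt(82.45) = 9.0802
z1+z2 = 0.5000 + 11.0000i
|z1+z2| = sqrt(121.25) = 11.0114
|z1|+|z2| = 11.7388 + 9.0802 = 20.8190

|z1+z2| = 11.0114 ≤ |z1|+|z2| = 20.8190 (verified)


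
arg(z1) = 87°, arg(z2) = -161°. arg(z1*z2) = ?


arg(z1*z2) = 87° - 161° = -74°
Normalized to (-180°, 180°]: -74°

-74°


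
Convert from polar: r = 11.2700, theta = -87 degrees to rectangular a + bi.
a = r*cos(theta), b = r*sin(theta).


a = 11.2700*cos(-87°) = 11.2700*0.052336 = 0.5898
b = 11.2700*sin(-87°) = 11.2700*(-0.99863) = -11.2546

0.5898 - 11.2546i


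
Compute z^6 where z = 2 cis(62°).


r^6 = 2^6 = 64
n*theta = 6*62° = 372° = 12° (mod 360)
a = 64*cos(12°) = 62.6014
b = 64*sin(12°) = 13.3063

64 cis(12°) = 62.6014 + 13.3063i


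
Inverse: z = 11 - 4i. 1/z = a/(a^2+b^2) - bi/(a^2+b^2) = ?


|z|^2 = 121+16 = 137
1/z = (11 + 4i)/137

1/z = 0.0803 + 0.0292i


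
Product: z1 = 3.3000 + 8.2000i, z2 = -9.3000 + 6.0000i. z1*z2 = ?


Real = 3.3*(-9.3) - 8.2*6 = -30.69 - 49.2 = -79.89
Imag = 3.3*6 - (9.3)*8.2 = 19.8 - (76.26) = -56.46

-79.8900 - 56.4600i


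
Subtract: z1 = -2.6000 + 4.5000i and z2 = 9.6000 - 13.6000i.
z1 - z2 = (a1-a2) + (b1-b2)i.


Real: -2.6 - 9.6 = -12.2
Imag: 4.5 + 13.6 = 18.1

-12.2000 + 18.1000i


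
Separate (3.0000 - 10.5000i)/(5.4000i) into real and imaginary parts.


Multiply by conjugate: (3.0000 - 10.5000i)(-5.4000i) / (0^2 + 5.4^2)
Numerator real = 3*0 - (10.5)*5.4 = -56.7
Numerator imag = -10.5*0 - 3*5.4 = -16.2
Denominator = 29.16
Re(z) = -56.7/29.16 = -1.9444
Im(z) = -16.2/29.16 = -0.5556

Re(z) = -1.9444, Im(z) = -0.5556


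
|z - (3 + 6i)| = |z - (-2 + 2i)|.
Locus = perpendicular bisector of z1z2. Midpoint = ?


Equal distances means the locus is the perpendicular bisector of z1 and z2.
Midpoint = ((3+(-2))/2, (6+2)/2) = (0.5000, 4.0000)

Perpendicular bisector through (0.5000, 4.0000)


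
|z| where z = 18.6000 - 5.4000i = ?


|z| = sqrt(18.6^2 + (-5.4)^2) = sqrt(345.96 + 29.16) = sqrt(375.12) = 19.3680

|z| = 19.3680


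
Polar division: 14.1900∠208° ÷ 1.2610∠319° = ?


r = 14.1900 / 1.2610 = 11.2530
theta = 208° - 319° = -111° = 249° (mod 360)

11.2530 cis(249°)


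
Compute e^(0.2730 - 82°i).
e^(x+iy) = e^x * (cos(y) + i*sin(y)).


e^0.2730 = 1.3139
cos(-82°) = 0.1392
sin(-82°) = -0.99027
Real = 1.3139*0.1392 = 0.1829
Imag = 1.3139*(-0.99027) = -1.3011

0.1829 - 1.3011i


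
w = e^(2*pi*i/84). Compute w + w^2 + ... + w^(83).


With w = e^(2*pi*i/84), all 84 of the 84th roots of unity w^0 = 1, w, ..., w^(83) sum to 0: 1 + w + ... + w^(83) = (1 - w^84)/(1 - w) = 0 since w^84 = 1, w ≠ 1.
Removing the root 1: w + w^2 + ... + w^(83) = 0 - 1 = -1

Sum = -1


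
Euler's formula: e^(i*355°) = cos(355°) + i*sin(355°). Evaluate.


cos(355°) = 0.9962
sin(355°) = -0.0872

e^(i*355°) = 0.9962 - 0.0872i


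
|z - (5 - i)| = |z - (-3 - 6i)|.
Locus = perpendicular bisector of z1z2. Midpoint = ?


Equal distances means the locus is the perpendicular bisector of z1 and z2.
Midpoint = ((5+(-3))/2, (-1+(-6))/2) = (1.0000, -3.5000)

Perpendicular bisector through (1.0000, -3.5000)


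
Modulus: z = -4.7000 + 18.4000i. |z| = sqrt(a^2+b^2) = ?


|z| = sqrt((-4.7)^2 + 18.4^2) = sqrt(22.09 + 338.56) = sqrt(360.65) = 18.9908

|z| = 18.9908


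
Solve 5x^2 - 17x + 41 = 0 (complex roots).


disc = (-17)^2 - 4*5*41 = 289 - 820 = -531
sqrt(|disc|) = sqrt(531) = 23.0434
Real part = 17/(2*5) = 1.7000
Imag part = 23.0434/(2*5) = 2.3043

1.7000 ± 2.3043i


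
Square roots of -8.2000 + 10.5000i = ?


|z| = sqrt(67.24+110.25) = 13.3225
sqrt((|z|+a)/2) = sqrt((13.3225+(-8.2))/2) = sqrt(2.5613) = 1.6004
sqrt((|z|-a)/2) = sqrt((13.3225-(-8.2))/2) = sqrt(10.7613) = 3.2804

±(1.6004 + 3.2804i) i.e. 1.6004 + 3.2804i and -1.6004 - 3.2804i
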